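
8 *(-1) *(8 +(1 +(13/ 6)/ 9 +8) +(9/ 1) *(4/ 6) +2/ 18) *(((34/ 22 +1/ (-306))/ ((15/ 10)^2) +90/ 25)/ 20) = -409265116/ 10224225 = -40.03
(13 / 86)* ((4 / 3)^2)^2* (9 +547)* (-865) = -800284160 / 3483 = -229768.64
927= 927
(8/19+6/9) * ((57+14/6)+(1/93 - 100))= -398/9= -44.22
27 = 27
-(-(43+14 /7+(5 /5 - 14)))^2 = -1024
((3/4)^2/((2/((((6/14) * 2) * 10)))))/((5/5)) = 2.41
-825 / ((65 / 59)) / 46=-9735 / 598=-16.28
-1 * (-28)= 28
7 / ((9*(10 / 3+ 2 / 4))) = 14 / 69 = 0.20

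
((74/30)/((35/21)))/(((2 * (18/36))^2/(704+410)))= 41218/25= 1648.72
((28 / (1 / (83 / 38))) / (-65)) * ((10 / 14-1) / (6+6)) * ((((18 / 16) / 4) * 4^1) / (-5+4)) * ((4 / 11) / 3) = -83 / 27170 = -0.00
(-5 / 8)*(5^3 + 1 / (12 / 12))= -315 / 4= -78.75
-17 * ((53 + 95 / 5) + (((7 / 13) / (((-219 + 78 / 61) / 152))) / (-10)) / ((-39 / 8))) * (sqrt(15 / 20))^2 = -542163218 / 590655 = -917.90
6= 6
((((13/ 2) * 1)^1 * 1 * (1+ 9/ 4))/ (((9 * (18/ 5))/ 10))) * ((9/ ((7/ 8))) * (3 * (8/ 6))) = 16900/ 63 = 268.25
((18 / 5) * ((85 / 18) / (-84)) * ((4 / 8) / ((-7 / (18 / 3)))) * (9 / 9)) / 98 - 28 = -537807 / 19208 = -28.00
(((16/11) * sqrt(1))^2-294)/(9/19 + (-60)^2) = -671042/8277489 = -0.08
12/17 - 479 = -8131/17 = -478.29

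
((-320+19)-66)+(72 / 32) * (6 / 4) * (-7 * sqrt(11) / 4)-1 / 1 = -368-189 * sqrt(11) / 32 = -387.59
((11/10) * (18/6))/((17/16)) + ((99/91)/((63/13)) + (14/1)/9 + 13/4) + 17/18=151279/16660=9.08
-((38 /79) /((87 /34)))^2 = -1669264 /47238129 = -0.04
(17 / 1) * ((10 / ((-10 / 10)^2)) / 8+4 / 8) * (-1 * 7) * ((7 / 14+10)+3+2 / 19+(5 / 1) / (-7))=-408051 / 152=-2684.55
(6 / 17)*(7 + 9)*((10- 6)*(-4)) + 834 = 743.65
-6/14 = -3/7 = -0.43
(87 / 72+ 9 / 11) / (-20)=-107 / 1056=-0.10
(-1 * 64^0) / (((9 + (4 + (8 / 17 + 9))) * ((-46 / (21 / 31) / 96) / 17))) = 145656 / 136183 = 1.07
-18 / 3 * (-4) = 24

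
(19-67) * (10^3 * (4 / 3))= -64000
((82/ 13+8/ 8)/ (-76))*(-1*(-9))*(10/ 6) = -75/ 52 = -1.44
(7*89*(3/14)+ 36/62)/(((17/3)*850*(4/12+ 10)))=4401/1633700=0.00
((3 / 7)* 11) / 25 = 33 / 175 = 0.19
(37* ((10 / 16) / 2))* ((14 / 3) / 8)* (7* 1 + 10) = 22015 / 192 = 114.66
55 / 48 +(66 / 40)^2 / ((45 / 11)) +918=1379717 / 1500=919.81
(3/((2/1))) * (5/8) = 15/16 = 0.94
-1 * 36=-36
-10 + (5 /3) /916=-27475 /2748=-10.00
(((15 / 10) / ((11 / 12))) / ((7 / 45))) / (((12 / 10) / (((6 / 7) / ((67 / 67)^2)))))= 4050 / 539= 7.51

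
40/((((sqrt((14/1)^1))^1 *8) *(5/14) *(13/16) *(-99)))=-16 *sqrt(14)/1287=-0.05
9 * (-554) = -4986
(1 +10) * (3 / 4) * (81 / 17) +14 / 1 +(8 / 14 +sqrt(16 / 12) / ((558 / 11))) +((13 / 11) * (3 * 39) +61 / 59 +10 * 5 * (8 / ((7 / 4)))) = 11 * sqrt(3) / 837 +130291263 / 308924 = 421.78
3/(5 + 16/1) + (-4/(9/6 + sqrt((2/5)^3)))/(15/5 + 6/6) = -4157/7651 + 40 * sqrt(10)/1093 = -0.43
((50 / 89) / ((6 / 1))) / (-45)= -5 / 2403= -0.00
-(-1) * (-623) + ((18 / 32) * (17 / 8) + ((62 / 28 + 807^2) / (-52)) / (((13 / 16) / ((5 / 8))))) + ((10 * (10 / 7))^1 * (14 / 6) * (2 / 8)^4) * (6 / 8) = -3105888171 / 302848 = -10255.60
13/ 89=0.15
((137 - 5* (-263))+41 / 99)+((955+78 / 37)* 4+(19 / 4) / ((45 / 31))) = 5284.12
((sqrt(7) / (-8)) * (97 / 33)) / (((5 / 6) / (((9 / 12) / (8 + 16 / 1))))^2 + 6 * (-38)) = -291 * sqrt(7) / 382624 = -0.00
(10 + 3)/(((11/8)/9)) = 936/11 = 85.09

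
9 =9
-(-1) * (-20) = -20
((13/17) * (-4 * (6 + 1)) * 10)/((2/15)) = -27300/17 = -1605.88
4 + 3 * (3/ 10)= 49/ 10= 4.90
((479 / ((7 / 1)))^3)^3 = 1327454428646007218077919 / 40353607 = 32895558224720957.86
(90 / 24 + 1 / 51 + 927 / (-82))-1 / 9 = -191863 / 25092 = -7.65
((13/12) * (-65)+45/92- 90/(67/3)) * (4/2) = -683810/4623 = -147.91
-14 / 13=-1.08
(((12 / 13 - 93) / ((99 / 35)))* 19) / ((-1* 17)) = 88445 / 2431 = 36.38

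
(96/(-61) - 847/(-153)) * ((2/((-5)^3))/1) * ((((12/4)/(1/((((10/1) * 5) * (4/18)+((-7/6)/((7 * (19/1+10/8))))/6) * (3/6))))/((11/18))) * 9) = -598985842/38498625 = -15.56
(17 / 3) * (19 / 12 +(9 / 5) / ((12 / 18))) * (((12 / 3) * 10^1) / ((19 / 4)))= 34952 / 171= 204.40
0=0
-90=-90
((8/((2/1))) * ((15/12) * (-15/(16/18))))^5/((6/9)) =-420378134765625/65536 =-6414461284.88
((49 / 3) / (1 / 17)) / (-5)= -833 / 15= -55.53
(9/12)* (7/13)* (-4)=-1.62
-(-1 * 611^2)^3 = 52029213562955161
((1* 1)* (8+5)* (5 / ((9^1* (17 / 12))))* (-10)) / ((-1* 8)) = 325 / 51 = 6.37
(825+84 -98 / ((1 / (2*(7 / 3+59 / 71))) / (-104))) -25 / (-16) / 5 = 222919993 / 3408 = 65410.80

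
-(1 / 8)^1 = -1 / 8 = -0.12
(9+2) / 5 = 11 / 5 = 2.20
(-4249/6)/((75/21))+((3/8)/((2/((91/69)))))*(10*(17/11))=-29519791/151800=-194.47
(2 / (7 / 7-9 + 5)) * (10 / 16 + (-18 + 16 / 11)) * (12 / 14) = 1401 / 154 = 9.10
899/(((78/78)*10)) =899/10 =89.90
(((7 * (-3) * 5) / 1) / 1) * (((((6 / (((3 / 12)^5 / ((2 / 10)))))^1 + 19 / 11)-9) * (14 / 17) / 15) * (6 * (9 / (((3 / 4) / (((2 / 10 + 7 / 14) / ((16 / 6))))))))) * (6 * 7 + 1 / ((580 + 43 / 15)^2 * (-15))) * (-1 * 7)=39128162.61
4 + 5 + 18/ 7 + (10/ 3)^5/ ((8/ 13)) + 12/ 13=681.22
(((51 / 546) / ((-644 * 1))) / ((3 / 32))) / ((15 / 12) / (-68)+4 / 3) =-18496 / 15720523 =-0.00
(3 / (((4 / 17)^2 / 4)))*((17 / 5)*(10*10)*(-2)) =-147390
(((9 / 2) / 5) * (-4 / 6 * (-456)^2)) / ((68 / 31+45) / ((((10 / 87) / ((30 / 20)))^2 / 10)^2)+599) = -6188175360 / 6789038258183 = -0.00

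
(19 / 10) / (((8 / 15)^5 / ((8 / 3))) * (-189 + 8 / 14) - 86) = -6733125 / 315567748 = -0.02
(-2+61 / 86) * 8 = -444 / 43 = -10.33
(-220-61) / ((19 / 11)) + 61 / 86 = -264667 / 1634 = -161.97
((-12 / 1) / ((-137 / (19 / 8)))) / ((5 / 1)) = 57 / 1370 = 0.04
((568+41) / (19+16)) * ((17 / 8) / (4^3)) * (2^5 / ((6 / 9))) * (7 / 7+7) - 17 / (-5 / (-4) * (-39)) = 34663 / 156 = 222.20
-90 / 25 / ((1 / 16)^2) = -4608 / 5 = -921.60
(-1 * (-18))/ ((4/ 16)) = 72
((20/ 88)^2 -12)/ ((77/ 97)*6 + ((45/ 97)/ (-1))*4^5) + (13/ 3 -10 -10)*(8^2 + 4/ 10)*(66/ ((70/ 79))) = -41481735861361/ 551977800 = -75151.09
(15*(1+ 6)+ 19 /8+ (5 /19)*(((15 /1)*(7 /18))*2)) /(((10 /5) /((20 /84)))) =251815 /19152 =13.15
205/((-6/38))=-3895/3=-1298.33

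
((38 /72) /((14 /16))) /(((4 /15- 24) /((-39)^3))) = 1878435 /1246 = 1507.57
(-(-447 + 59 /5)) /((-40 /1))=-272 /25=-10.88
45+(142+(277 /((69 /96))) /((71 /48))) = 730843 /1633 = 447.55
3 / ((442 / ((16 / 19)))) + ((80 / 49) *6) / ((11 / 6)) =12106056 / 2263261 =5.35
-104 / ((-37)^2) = -104 / 1369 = -0.08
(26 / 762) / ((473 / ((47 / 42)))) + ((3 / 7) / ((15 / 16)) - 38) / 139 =-1420374647 / 5260417470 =-0.27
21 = 21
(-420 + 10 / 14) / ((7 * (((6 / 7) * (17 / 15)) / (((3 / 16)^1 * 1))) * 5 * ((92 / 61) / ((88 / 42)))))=-1969385 / 613088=-3.21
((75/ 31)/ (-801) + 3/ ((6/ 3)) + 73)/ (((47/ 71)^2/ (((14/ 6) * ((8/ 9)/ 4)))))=43516740001/ 493665111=88.15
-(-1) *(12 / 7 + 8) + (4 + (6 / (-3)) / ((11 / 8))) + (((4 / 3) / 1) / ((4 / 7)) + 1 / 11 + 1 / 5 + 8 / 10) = 3623 / 231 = 15.68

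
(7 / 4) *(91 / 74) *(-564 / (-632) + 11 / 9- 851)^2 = 928189658994325 / 598536864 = 1550764.40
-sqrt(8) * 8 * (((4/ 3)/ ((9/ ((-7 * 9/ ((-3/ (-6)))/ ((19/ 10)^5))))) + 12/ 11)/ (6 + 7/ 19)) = -440633024 * sqrt(2)/ 520371753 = -1.20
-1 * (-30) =30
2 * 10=20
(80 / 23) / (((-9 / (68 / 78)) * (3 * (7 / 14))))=-5440 / 24219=-0.22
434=434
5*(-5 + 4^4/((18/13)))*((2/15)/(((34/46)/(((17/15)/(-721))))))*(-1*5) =1.28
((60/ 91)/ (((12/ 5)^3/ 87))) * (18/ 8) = 9.34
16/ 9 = 1.78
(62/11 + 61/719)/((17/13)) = 588237/134453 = 4.38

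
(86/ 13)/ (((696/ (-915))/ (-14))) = 91805/ 754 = 121.76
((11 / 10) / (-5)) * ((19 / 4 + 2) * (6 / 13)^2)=-2673 / 8450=-0.32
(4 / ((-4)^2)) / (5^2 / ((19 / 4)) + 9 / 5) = 95 / 2684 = 0.04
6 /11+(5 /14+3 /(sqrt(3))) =139 /154+sqrt(3) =2.63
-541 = -541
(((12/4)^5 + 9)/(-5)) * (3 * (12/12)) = -151.20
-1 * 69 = -69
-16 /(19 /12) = -192 /19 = -10.11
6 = 6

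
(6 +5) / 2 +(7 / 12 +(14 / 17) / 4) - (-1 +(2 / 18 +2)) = 3169 / 612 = 5.18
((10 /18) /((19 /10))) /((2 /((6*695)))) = 34750 /57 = 609.65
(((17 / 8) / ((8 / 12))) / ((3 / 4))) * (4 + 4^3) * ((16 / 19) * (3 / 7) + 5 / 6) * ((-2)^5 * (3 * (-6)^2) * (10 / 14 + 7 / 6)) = -2088762528 / 931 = -2243568.77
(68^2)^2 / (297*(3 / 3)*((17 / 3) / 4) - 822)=-85525504 / 1605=-53286.92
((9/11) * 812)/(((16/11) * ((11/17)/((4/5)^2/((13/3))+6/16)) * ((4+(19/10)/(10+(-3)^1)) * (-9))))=-32829363/3420560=-9.60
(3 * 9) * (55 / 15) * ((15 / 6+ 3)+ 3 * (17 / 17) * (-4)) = -1287 / 2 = -643.50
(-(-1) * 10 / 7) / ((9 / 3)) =10 / 21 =0.48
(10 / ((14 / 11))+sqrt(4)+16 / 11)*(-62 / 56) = -27001 / 2156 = -12.52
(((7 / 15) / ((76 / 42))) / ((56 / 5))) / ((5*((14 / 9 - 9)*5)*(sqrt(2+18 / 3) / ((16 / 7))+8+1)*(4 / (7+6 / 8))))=-17577 / 647447800+13671*sqrt(2) / 5179582400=-0.00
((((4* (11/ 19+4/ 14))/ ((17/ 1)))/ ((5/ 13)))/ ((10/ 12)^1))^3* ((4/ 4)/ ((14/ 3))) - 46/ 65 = -85840174945418/ 131478000983875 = -0.65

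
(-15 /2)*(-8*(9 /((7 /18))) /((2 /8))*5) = 194400 /7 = 27771.43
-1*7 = -7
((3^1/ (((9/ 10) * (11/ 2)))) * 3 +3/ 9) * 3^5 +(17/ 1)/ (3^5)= 1397680/ 2673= 522.89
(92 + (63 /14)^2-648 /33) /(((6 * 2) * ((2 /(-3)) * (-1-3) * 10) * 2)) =815 /5632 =0.14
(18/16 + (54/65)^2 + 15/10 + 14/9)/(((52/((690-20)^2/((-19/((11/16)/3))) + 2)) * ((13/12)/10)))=-96232503677/20563920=-4679.68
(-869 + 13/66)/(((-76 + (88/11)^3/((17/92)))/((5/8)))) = -4873985/24188736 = -0.20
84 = 84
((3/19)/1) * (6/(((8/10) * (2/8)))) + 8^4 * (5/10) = 39002/19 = 2052.74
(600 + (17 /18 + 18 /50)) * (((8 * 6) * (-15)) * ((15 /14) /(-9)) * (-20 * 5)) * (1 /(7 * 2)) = -368145.58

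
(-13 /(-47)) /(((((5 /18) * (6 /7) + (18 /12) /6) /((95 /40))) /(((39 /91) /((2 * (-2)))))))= -2223 /15416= -0.14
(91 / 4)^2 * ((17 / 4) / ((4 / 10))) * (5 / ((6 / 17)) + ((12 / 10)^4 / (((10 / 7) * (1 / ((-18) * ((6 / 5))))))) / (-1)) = 600759230981 / 2400000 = 250316.35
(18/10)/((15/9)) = 1.08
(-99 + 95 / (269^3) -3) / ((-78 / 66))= 21839851253 / 253046417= 86.31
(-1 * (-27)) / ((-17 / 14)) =-378 / 17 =-22.24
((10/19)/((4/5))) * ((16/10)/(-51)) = -20/969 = -0.02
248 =248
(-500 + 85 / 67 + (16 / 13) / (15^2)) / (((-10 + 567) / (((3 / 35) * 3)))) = -0.23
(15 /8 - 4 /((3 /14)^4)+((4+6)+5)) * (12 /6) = -1218377 /324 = -3760.42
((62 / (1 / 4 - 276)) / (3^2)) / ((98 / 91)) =-1612 / 69489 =-0.02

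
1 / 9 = 0.11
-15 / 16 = -0.94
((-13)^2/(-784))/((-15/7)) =0.10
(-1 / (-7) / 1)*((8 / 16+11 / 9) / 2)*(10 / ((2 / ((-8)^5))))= -1269760 / 63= -20154.92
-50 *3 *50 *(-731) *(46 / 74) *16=2017560000 / 37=54528648.65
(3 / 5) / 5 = 3 / 25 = 0.12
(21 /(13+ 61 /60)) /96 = 105 /6728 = 0.02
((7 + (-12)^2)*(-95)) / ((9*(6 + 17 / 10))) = -143450 / 693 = -207.00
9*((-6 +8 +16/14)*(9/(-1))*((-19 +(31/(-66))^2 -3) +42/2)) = 4365/22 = 198.41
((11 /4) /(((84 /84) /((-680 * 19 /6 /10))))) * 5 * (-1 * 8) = 71060 /3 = 23686.67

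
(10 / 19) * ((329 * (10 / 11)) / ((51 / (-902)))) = -2697800 / 969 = -2784.11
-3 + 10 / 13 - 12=-185 / 13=-14.23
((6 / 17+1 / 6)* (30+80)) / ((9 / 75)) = 72875 / 153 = 476.31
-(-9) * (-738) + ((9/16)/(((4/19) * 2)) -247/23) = -19581731/2944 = -6651.40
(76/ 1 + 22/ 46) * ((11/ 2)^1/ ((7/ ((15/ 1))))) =901.35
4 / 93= 0.04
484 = 484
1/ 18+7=127/ 18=7.06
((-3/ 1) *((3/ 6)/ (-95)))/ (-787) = -3/ 149530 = -0.00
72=72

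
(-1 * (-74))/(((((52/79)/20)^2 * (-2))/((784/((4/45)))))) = -50917198500/169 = -301285198.22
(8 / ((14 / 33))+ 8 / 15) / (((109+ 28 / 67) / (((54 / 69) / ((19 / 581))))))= 67933176 / 16018235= 4.24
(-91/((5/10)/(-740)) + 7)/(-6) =-134687/6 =-22447.83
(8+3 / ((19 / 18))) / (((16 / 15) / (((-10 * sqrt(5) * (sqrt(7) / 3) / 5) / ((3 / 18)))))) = -1545 * sqrt(35) / 38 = -240.54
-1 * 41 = -41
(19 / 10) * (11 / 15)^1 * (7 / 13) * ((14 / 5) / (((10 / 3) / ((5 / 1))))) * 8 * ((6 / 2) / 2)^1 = 61446 / 1625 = 37.81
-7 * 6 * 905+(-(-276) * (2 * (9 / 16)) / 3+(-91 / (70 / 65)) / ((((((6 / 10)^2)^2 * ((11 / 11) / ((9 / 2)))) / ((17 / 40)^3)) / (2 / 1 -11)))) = -73481027 / 2048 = -35879.41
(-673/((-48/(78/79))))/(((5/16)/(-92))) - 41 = -4116.48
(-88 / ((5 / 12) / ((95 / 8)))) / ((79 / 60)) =-150480 / 79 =-1904.81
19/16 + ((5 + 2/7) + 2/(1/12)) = 3413/112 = 30.47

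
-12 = -12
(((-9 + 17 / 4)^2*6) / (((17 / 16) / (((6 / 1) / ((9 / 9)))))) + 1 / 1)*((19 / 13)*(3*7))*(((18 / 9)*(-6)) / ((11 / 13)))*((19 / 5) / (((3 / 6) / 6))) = -15193394.26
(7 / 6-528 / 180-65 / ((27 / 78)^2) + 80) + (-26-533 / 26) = -206848 / 405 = -510.74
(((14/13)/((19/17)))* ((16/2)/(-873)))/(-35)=272/1078155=0.00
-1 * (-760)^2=-577600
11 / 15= 0.73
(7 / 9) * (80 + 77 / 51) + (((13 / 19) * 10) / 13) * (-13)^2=152.34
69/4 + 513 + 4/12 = 6367/12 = 530.58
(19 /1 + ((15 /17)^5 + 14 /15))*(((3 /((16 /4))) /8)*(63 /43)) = 6865863921 /2442154040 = 2.81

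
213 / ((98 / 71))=154.32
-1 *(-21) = 21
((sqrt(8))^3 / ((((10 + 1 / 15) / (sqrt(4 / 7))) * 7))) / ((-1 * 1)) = -480 * sqrt(14) / 7399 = -0.24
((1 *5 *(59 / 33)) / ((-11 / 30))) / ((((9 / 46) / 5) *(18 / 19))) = -6445750 / 9801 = -657.66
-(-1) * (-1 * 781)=-781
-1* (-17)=17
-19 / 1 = -19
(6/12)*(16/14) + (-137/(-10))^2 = 131783/700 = 188.26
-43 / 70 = -0.61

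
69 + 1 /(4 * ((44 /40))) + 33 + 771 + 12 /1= 19475 /22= 885.23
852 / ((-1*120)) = -71 / 10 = -7.10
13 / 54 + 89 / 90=166 / 135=1.23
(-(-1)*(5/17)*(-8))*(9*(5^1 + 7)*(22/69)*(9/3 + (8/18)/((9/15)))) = -355520/1173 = -303.09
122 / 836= 0.15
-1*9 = -9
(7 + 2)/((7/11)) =99/7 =14.14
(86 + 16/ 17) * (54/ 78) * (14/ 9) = 20692/ 221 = 93.63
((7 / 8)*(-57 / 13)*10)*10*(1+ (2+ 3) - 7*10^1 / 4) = 229425 / 52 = 4412.02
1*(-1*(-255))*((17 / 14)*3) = 13005 / 14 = 928.93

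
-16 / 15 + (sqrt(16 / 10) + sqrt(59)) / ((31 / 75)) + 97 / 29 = 991 / 435 + 30 * sqrt(10) / 31 + 75 * sqrt(59) / 31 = 23.92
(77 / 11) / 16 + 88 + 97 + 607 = 12679 / 16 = 792.44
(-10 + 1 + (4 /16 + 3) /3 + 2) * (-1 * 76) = 1349 /3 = 449.67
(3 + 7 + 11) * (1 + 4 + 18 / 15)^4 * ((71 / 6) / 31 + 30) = 1178442587 / 1250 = 942754.07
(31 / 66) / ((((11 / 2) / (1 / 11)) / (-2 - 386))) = -12028 / 3993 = -3.01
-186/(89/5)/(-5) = 186/89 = 2.09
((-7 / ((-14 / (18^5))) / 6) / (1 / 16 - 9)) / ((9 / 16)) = -4478976 / 143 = -31321.51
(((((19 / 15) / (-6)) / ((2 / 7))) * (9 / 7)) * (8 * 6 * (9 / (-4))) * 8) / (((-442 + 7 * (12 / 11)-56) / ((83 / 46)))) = -312246 / 103385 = -3.02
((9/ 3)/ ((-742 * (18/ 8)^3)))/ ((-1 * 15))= 32/ 1352295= 0.00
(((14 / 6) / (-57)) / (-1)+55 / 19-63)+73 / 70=-706487 / 11970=-59.02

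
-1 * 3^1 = -3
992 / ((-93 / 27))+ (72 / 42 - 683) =-6785 / 7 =-969.29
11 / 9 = 1.22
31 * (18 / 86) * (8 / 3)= 744 / 43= 17.30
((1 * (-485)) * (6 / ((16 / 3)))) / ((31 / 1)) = -4365 / 248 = -17.60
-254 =-254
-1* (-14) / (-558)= -0.03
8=8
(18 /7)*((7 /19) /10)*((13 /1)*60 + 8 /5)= 35172 /475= 74.05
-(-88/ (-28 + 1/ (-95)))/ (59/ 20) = -167200/ 156999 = -1.06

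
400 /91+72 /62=15676 /2821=5.56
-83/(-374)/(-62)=-83/23188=-0.00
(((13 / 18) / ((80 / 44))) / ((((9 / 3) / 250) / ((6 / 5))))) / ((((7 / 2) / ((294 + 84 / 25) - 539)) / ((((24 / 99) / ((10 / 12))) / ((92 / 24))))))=-359008 / 1725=-208.12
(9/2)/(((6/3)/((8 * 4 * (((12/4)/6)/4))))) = 9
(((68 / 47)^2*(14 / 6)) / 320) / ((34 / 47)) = 119 / 5640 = 0.02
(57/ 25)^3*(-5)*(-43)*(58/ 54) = 8553173/ 3125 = 2737.02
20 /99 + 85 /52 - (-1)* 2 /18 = 10027 /5148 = 1.95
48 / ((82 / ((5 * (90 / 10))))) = 1080 / 41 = 26.34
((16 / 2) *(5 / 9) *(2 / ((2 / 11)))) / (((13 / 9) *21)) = 440 / 273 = 1.61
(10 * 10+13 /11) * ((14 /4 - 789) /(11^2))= -1748523 /2662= -656.85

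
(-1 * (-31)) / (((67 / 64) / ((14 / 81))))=27776 / 5427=5.12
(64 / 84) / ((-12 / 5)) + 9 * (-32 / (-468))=244 / 819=0.30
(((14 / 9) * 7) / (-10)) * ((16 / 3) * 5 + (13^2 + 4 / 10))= -144109 / 675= -213.49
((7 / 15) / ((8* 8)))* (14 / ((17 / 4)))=49 / 2040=0.02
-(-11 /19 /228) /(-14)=-11 /60648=-0.00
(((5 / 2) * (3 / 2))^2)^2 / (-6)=-16875 / 512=-32.96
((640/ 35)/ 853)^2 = 16384/ 35652841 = 0.00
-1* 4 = -4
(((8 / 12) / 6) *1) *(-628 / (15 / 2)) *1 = -1256 / 135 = -9.30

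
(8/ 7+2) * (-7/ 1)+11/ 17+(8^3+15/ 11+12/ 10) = 461152/ 935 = 493.21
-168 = -168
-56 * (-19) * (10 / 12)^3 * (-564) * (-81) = 28129500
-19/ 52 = -0.37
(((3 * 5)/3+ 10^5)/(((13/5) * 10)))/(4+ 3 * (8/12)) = 33335/52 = 641.06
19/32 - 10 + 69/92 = -277/32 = -8.66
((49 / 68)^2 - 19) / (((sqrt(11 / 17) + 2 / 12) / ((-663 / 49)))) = -9998235 / 148568 + 29994705*sqrt(187) / 1262828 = 257.51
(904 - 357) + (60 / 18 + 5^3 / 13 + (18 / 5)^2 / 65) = 2730722 / 4875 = 560.15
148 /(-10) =-14.80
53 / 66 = 0.80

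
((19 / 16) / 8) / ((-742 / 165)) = -3135 / 94976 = -0.03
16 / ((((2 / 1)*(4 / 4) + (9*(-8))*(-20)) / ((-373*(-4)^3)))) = 190976 / 721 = 264.88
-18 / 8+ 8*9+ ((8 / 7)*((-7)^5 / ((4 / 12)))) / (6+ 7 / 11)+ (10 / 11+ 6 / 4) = -27658241 / 3212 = -8610.91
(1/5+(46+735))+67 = 4241/5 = 848.20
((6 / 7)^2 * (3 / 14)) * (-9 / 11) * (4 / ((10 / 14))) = -1944 / 2695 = -0.72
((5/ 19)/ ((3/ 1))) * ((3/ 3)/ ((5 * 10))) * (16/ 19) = 8/ 5415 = 0.00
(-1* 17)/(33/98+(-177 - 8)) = 1666/18097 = 0.09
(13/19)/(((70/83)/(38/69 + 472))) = 2512991/6555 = 383.37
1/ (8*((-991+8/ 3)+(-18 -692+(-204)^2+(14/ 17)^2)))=867/ 276873640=0.00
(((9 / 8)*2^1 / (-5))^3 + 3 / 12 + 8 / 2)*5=33271 / 1600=20.79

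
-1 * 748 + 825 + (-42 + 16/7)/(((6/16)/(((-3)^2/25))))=6803/175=38.87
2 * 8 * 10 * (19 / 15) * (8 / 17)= 4864 / 51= 95.37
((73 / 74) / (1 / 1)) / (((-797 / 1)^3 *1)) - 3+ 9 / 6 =-28097517338 / 18731678201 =-1.50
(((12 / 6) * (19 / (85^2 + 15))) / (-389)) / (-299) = 19 / 421045820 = 0.00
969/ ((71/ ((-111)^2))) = 11939049/ 71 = 168155.62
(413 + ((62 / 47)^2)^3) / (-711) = -500957351829 / 851558010991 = -0.59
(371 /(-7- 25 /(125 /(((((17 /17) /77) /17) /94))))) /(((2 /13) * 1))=-1483627145 /4306611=-344.50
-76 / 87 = -0.87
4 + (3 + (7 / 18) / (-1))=119 / 18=6.61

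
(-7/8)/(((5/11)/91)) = -7007/40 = -175.18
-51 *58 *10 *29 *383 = -328545060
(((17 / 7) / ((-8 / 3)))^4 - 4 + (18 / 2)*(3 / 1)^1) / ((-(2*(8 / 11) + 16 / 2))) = -197118823 / 78675968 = -2.51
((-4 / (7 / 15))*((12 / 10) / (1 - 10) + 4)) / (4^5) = -29 / 896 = -0.03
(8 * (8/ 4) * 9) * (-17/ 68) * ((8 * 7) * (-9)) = 18144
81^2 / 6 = 2187 / 2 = 1093.50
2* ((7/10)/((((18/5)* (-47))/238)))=-833/423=-1.97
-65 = -65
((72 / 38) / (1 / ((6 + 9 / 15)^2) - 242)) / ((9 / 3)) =-13068 / 5006747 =-0.00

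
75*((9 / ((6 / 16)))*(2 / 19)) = 3600 / 19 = 189.47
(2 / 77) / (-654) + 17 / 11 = 1.55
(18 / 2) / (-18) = -1 / 2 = -0.50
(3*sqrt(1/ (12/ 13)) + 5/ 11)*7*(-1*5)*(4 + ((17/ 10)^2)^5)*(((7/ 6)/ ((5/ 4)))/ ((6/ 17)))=-1712642919074017*sqrt(39)/ 180000000000-1712642919074017/ 198000000000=-68068.89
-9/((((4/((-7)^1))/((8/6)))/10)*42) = 5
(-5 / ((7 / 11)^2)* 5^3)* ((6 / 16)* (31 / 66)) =-213125 / 784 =-271.84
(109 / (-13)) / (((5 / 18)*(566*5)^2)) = -981 / 260289250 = -0.00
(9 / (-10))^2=81 / 100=0.81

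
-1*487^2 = -237169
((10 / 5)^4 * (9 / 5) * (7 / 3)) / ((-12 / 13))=-364 / 5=-72.80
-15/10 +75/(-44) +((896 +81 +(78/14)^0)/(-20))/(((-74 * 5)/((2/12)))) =-259057/81400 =-3.18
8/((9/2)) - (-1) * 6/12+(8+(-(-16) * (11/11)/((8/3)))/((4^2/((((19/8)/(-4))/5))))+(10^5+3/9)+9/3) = 1152156287/11520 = 100013.57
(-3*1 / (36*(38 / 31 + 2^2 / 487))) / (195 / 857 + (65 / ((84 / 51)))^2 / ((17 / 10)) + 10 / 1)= -633968321 / 8696651809725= -0.00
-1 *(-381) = 381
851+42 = 893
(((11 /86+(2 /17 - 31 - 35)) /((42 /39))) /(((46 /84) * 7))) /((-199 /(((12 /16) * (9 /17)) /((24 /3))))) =101228049 /25481513792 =0.00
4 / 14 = 2 / 7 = 0.29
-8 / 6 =-4 / 3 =-1.33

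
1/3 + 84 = 84.33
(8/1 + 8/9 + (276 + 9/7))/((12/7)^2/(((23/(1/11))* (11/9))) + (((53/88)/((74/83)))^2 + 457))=0.63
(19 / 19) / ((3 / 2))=2 / 3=0.67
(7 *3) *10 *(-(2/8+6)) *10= -13125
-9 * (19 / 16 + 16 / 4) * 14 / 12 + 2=-1679 / 32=-52.47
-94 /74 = -47 /37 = -1.27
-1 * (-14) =14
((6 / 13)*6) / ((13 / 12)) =432 / 169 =2.56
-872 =-872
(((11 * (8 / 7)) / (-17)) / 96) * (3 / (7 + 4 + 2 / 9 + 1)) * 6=-27 / 2380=-0.01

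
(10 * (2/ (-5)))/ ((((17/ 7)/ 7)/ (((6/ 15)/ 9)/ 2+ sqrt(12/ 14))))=-28 * sqrt(42)/ 17- 196/ 765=-10.93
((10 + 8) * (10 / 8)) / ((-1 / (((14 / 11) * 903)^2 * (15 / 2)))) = -26969652675 / 121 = -222889691.53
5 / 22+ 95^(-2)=45147 / 198550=0.23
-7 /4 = -1.75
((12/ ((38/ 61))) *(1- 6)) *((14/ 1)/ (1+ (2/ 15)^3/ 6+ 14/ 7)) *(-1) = 259402500/ 577201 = 449.41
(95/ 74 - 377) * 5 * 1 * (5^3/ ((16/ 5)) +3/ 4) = -88552555/ 1184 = -74791.01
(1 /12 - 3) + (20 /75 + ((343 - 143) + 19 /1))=4327 /20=216.35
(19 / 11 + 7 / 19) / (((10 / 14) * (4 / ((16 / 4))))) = 3066 / 1045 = 2.93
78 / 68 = 39 / 34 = 1.15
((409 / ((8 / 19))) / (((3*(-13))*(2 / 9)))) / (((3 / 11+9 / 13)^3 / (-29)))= 50692028101 / 14016384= 3616.63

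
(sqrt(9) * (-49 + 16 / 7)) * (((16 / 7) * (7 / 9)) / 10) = -872 / 35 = -24.91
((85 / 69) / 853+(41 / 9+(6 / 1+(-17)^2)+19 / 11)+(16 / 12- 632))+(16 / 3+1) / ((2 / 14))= -553645375 / 1942281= -285.05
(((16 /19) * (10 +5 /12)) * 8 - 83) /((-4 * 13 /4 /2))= 1462 /741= 1.97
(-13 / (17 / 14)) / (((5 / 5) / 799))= -8554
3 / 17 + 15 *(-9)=-2292 / 17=-134.82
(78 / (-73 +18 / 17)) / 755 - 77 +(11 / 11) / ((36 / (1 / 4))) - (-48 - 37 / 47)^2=-721722301817531 / 293718713040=-2457.19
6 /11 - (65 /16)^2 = -44939 /2816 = -15.96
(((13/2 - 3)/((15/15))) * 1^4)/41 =7/82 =0.09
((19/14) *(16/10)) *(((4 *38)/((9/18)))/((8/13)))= 37544/35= 1072.69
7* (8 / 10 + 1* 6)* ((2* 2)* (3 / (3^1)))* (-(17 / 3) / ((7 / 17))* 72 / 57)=-314432 / 95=-3309.81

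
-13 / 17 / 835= -13 / 14195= -0.00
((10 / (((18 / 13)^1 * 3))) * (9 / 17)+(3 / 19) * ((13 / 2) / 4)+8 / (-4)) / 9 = -3635 / 69768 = -0.05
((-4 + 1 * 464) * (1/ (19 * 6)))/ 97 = 230/ 5529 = 0.04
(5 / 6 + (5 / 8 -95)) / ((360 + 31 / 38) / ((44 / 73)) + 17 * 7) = -469205 / 3599613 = -0.13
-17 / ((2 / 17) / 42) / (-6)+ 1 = 2025 / 2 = 1012.50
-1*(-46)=46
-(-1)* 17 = 17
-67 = -67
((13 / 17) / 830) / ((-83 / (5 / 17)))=-13 / 3981842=-0.00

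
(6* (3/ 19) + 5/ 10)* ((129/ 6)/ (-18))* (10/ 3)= -5.76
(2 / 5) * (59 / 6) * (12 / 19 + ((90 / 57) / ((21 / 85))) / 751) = 3772106 / 1498245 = 2.52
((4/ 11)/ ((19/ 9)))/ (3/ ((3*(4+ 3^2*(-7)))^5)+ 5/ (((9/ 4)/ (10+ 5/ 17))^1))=35440227350028/ 4706704122462947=0.01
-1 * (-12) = 12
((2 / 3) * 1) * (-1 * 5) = -10 / 3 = -3.33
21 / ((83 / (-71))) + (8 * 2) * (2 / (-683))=-1021009 / 56689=-18.01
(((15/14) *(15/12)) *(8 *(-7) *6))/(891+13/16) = -7200/14269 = -0.50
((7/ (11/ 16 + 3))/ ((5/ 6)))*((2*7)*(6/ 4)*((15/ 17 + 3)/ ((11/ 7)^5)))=1423082304/ 73424615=19.38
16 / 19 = 0.84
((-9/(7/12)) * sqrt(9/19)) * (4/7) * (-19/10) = 648 * sqrt(19)/245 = 11.53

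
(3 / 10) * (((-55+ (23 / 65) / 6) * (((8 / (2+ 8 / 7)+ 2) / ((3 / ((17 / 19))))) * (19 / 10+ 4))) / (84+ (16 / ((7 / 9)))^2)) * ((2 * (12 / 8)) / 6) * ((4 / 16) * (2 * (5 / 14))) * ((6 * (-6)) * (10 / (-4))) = -2.09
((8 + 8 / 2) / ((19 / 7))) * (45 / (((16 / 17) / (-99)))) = -20926.78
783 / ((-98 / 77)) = -615.21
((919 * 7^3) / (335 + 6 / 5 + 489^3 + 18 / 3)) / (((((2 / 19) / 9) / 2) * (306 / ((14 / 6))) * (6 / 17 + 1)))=209619305 / 80682052728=0.00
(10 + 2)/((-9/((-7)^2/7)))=-28/3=-9.33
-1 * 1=-1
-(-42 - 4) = 46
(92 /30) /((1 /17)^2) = 13294 /15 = 886.27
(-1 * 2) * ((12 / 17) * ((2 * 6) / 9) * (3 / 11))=-96 / 187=-0.51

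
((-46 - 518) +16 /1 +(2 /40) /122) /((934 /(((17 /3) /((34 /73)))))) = -97609687 /13673760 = -7.14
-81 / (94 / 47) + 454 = 827 / 2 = 413.50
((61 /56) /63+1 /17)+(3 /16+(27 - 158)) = -15682091 /119952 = -130.74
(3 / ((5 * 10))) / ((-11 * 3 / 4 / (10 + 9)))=-38 / 275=-0.14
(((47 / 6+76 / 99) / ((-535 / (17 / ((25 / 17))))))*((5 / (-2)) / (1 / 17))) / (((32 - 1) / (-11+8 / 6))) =-242638331 / 98514900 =-2.46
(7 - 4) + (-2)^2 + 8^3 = 519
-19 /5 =-3.80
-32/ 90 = -16/ 45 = -0.36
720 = 720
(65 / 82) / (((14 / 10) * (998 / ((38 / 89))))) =6175 / 25491914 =0.00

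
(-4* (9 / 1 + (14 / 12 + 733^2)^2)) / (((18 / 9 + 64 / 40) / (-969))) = 16783897247179075 / 54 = 310812911984797.69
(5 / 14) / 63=5 / 882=0.01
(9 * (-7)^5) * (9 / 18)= -151263 / 2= -75631.50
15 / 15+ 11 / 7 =18 / 7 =2.57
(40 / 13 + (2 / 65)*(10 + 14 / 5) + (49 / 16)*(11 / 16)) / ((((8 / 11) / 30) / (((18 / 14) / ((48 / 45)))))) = 413373213 / 1490944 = 277.26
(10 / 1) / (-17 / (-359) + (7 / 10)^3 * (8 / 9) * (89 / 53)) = 107026875 / 5986409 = 17.88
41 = 41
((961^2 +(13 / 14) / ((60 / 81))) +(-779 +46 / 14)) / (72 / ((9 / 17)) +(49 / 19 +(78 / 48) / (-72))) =353448834408 / 53072635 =6659.72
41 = 41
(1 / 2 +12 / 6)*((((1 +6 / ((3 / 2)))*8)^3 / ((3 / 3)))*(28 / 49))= 91428.57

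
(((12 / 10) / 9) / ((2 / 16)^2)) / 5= 128 / 75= 1.71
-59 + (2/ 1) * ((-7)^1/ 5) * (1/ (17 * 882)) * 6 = -105317/ 1785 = -59.00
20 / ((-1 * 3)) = -6.67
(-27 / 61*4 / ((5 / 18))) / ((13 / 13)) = -1944 / 305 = -6.37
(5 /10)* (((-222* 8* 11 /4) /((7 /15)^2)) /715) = -9990 /637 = -15.68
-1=-1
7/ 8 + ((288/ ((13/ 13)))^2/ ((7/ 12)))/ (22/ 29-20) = -12827153/ 1736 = -7388.91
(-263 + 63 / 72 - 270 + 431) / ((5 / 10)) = -809 / 4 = -202.25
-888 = -888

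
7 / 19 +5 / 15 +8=496 / 57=8.70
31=31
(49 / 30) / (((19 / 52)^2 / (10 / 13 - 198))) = -13066144 / 5415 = -2412.95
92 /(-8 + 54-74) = -23 /7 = -3.29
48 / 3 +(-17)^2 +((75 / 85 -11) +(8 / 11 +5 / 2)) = 111493 / 374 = 298.11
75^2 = 5625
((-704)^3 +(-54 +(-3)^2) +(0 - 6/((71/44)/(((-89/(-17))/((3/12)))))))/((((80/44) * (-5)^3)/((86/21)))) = 28456959853333/4526250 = 6287094.14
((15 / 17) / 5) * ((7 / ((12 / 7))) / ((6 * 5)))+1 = 2089 / 2040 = 1.02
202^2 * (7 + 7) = 571256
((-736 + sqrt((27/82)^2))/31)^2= 3639105625/6461764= 563.18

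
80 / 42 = 40 / 21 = 1.90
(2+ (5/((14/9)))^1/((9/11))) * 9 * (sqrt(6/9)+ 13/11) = 249 * sqrt(6)/14+ 9711/154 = 106.62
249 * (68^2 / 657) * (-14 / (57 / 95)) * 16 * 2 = -859694080 / 657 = -1308514.58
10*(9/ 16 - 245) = -19555/ 8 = -2444.38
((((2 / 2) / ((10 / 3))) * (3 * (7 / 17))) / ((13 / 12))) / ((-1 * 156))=-63 / 28730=-0.00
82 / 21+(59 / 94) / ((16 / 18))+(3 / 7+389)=888953 / 2256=394.04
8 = 8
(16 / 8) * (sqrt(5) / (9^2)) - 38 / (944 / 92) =-437 / 118+ 2 * sqrt(5) / 81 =-3.65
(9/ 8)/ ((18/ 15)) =15/ 16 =0.94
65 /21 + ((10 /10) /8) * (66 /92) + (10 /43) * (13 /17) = 18996743 /5649168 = 3.36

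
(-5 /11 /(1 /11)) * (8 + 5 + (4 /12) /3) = -590 /9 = -65.56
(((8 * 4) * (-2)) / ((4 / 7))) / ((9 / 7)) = -784 / 9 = -87.11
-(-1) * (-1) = -1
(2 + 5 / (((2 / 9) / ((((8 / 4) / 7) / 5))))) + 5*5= 198 / 7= 28.29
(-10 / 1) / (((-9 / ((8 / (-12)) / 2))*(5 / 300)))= -200 / 9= -22.22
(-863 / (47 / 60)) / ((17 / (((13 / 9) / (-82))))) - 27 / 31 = 824411 / 3046587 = 0.27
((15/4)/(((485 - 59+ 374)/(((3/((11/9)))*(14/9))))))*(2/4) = 63/7040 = 0.01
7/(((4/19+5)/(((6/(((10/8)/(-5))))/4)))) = -8.06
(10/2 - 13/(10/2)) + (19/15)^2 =901/225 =4.00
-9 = -9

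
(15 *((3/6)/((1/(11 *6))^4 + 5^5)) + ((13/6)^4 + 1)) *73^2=9435455987743117633/76847680801296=122781.27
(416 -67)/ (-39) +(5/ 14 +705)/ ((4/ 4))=380239/ 546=696.41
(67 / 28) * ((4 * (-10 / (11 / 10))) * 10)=-67000 / 77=-870.13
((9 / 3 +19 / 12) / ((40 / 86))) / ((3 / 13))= 6149 / 144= 42.70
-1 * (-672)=672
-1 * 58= -58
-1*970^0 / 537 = -1 / 537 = -0.00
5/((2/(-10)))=-25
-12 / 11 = -1.09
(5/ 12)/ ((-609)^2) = 5/ 4450572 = 0.00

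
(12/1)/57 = 4/19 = 0.21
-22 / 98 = -11 / 49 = -0.22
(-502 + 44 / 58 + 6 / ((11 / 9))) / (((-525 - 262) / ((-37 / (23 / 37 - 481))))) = 108376885 / 2231108011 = 0.05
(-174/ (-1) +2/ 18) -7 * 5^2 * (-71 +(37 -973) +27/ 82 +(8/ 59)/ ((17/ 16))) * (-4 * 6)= -1564555900759/ 370107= -4227306.97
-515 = -515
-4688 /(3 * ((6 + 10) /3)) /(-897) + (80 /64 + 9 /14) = 55745 /25116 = 2.22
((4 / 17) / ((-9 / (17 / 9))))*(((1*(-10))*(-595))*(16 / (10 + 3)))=-380800 / 1053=-361.63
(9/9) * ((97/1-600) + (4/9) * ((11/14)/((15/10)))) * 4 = -380092/189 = -2011.07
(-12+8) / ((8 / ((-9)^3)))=729 / 2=364.50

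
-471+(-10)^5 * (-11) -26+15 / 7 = 7696536 / 7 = 1099505.14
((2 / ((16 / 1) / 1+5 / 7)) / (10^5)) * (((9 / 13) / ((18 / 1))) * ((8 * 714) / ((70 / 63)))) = 0.00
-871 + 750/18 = -2488/3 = -829.33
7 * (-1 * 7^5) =-117649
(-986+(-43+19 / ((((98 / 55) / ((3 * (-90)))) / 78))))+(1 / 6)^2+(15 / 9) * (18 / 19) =-7561067513 / 33516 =-225595.76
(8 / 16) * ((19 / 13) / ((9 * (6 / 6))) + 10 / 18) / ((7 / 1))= 0.05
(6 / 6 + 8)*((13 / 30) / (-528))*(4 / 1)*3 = -39 / 440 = -0.09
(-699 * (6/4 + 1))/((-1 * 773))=3495/1546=2.26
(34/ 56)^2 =289/ 784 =0.37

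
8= 8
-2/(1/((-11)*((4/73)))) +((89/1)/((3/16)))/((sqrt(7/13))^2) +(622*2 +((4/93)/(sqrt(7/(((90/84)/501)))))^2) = 10987870205572/5166557991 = 2126.73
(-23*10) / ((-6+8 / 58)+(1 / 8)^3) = 3415040 / 87011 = 39.25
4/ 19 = 0.21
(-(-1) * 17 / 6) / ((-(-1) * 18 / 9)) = 17 / 12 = 1.42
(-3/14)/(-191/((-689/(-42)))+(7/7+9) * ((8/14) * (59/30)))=6201/11716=0.53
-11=-11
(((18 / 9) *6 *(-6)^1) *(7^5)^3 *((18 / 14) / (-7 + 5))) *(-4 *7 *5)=-30764198584430640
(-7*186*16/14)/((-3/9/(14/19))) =3289.26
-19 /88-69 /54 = -1.49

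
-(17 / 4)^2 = -18.06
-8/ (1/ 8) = -64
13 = 13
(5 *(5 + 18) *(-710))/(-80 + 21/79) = 6450350/6299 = 1024.03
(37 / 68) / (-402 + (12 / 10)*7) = -185 / 133824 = -0.00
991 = 991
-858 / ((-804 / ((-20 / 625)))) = -286 / 8375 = -0.03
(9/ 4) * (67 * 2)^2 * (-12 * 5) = -2424060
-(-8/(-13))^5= -32768/371293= -0.09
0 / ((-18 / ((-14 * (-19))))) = 0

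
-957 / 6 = -319 / 2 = -159.50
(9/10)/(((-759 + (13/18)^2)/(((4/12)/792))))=-27/54064340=-0.00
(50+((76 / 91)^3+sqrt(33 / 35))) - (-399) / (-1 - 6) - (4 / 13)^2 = -5.54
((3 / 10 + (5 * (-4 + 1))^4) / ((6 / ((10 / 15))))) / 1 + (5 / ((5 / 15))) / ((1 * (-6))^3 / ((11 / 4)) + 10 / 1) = 31808326 / 5655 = 5624.81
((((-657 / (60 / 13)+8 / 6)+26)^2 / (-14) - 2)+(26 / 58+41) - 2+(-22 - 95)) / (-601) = 1497363029 / 878421600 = 1.70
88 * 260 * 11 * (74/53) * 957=17823474240/53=336291966.79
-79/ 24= -3.29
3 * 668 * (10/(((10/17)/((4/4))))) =34068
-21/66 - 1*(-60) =1313/22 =59.68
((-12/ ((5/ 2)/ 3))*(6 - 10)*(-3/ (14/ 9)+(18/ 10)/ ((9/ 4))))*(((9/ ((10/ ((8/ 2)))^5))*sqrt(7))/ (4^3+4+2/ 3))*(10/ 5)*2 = -0.92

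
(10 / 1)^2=100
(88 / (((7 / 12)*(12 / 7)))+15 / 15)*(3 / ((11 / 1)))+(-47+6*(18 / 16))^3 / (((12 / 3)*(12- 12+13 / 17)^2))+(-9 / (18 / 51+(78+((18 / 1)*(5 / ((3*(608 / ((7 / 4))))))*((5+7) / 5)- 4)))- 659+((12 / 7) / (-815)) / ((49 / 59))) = -1461600337899016779229 / 51262587679663360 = -28512.03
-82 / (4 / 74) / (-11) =137.91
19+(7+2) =28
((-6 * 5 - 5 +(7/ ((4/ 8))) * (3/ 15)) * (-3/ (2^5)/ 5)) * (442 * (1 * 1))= 106743/ 400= 266.86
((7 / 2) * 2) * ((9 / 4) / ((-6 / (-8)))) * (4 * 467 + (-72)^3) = -7798980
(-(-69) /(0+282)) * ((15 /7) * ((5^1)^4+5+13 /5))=218247 /658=331.68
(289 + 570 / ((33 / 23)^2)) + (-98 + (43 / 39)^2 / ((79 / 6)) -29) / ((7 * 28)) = 178973112313 / 316632316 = 565.24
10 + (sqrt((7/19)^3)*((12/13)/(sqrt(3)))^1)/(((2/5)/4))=280*sqrt(399)/4693 + 10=11.19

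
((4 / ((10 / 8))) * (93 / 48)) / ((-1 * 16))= -31 / 80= -0.39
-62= -62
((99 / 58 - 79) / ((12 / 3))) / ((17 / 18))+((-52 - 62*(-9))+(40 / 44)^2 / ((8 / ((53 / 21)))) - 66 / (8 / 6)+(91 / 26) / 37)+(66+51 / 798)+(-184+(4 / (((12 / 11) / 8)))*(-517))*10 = -25663337281481 / 167744236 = -152990.87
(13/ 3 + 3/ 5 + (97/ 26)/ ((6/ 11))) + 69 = 21001/ 260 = 80.77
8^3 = 512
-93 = -93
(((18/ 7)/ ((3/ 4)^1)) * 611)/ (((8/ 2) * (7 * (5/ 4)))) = 14664/ 245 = 59.85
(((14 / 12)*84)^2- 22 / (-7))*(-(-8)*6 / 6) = 538000 / 7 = 76857.14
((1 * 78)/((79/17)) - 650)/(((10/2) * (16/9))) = -56277/790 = -71.24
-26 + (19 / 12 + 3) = -257 / 12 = -21.42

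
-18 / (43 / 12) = -216 / 43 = -5.02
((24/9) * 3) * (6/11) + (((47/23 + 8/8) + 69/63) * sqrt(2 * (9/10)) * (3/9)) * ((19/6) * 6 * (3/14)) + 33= 37981 * sqrt(5)/11270 + 411/11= 44.90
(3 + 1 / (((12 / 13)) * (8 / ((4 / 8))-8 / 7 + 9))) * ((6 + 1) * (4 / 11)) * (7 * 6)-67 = 475015 / 1837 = 258.58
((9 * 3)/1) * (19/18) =28.50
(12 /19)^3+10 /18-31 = -1863814 /61731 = -30.19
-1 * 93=-93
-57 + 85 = 28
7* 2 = 14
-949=-949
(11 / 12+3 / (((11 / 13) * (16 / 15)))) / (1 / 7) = 15673 / 528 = 29.68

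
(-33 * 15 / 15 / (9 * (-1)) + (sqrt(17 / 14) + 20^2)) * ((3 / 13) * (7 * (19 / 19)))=3 * sqrt(238) / 26 + 8477 / 13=653.86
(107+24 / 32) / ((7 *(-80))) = -431 / 2240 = -0.19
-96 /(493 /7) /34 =-336 /8381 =-0.04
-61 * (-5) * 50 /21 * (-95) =-1448750 /21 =-68988.10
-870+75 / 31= -26895 / 31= -867.58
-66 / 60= -11 / 10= -1.10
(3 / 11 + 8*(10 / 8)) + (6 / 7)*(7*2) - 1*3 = 212 / 11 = 19.27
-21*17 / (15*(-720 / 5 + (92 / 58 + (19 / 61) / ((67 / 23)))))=14104237 / 84333185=0.17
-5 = -5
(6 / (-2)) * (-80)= 240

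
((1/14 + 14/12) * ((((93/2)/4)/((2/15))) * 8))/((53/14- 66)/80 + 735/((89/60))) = 86080800/49314481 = 1.75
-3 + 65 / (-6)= -83 / 6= -13.83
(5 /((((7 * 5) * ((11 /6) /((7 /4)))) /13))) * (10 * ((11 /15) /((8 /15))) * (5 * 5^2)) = 24375 /8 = 3046.88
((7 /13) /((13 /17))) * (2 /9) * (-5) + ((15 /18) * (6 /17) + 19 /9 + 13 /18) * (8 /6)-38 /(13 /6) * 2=-819392 /25857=-31.69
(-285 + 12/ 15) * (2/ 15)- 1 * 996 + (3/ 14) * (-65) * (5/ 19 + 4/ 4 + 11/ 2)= -45010969/ 39900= -1128.09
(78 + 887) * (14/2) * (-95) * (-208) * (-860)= -114791768000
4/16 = 1/4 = 0.25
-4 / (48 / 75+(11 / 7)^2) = -4900 / 3809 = -1.29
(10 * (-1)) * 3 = -30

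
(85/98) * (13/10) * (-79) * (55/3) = -960245/588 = -1633.07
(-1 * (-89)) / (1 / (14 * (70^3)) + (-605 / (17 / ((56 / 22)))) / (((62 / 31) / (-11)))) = 7265426000 / 40672940017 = 0.18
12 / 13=0.92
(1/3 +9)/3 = 28/9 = 3.11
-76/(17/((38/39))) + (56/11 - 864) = -6295792/7293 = -863.27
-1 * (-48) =48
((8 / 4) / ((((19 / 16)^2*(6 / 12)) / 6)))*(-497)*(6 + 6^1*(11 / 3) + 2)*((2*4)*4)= -2931425280 / 361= -8120291.63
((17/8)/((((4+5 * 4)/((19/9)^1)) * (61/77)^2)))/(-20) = -1915067/128597760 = -0.01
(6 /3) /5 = 2 /5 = 0.40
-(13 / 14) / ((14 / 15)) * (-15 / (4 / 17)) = 49725 / 784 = 63.42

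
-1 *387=-387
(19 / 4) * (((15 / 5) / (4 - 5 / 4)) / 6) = 19 / 22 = 0.86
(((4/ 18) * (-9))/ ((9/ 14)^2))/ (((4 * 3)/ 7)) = -686/ 243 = -2.82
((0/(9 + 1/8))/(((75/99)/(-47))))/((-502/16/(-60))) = 0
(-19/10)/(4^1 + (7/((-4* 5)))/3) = -114/233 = -0.49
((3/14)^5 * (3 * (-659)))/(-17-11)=480411/15059072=0.03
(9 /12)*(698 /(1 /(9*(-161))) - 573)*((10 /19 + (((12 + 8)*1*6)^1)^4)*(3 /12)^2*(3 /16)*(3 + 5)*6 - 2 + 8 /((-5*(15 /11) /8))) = -53824759266118593 /608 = -88527564582431.90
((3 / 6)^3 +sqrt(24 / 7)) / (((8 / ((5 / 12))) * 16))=5 / 12288 +5 * sqrt(42) / 5376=0.01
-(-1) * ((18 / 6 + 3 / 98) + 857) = 84283 / 98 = 860.03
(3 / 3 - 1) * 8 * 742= 0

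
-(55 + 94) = -149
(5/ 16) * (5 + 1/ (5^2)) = 63/ 40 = 1.58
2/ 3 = 0.67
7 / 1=7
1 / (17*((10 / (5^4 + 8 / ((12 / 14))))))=1903 / 510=3.73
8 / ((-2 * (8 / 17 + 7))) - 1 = -195 / 127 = -1.54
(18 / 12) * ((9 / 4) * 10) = 135 / 4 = 33.75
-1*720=-720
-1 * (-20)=20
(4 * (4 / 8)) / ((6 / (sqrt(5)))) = sqrt(5) / 3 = 0.75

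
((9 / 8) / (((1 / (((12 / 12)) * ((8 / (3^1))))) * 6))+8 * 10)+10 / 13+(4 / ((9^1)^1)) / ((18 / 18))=19121 / 234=81.71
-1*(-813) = 813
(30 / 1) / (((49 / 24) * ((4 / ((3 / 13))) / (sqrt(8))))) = 1080 * sqrt(2) / 637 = 2.40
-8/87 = -0.09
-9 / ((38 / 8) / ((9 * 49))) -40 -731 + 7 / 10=-305117 / 190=-1605.88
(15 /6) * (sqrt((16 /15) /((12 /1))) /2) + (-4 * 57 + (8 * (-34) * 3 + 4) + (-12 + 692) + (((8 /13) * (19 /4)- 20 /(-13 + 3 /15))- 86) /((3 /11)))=-411145 /624 + sqrt(5) /6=-658.51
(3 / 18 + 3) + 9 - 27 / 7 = 349 / 42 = 8.31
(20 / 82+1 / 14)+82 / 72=15025 / 10332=1.45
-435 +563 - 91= 37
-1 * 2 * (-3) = 6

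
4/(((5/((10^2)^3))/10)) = 8000000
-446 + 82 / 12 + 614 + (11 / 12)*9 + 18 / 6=2233 / 12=186.08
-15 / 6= -5 / 2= -2.50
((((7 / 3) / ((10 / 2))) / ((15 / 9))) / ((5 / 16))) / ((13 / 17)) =1904 / 1625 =1.17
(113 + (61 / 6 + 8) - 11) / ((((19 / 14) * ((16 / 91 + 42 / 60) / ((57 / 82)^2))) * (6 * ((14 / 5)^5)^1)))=397515625 / 8402955904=0.05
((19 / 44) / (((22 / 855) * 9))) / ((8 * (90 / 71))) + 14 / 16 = 147599 / 139392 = 1.06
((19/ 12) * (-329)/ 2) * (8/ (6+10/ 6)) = -271.78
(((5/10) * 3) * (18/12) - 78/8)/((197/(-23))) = 345/394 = 0.88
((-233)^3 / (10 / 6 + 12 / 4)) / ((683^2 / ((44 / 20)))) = -417428121 / 32654230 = -12.78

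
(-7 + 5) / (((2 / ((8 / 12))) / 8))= -16 / 3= -5.33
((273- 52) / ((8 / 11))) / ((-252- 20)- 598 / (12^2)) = -21879 / 19883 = -1.10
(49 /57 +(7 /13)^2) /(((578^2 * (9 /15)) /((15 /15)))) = 27685 /4827346758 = 0.00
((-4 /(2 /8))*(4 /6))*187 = -1994.67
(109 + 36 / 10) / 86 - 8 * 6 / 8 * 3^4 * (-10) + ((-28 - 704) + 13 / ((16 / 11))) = 14235569 / 3440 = 4138.25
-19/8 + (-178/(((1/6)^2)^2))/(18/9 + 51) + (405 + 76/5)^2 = 1825458449/10600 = 172213.06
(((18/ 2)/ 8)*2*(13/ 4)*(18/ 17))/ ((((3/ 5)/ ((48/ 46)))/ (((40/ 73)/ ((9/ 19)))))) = 444600/ 28543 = 15.58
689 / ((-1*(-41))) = 689 / 41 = 16.80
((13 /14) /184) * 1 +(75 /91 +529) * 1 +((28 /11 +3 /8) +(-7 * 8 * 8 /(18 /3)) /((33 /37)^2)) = 6859477139 /15629328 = 438.88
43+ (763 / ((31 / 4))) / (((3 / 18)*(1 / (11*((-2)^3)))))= -1610123 / 31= -51939.45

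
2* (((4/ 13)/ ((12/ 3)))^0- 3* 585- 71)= -3650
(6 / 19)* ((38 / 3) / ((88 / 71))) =71 / 22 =3.23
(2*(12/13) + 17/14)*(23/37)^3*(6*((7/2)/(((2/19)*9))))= 128763361/7901868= 16.30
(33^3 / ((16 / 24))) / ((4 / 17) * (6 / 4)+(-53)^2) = 1832787 / 95518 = 19.19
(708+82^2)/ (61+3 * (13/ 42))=104048/ 867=120.01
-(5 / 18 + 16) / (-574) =293 / 10332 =0.03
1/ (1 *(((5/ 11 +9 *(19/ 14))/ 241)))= 37114/ 1951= 19.02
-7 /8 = -0.88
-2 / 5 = -0.40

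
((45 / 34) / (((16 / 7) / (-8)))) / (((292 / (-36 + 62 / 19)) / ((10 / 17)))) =489825 / 1603372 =0.31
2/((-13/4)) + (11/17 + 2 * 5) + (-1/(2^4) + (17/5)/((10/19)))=1452339/88400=16.43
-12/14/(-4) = 3/14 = 0.21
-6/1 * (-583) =3498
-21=-21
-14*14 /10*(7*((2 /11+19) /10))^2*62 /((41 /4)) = -13254970204 /620125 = -21374.67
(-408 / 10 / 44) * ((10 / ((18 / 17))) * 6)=-578 / 11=-52.55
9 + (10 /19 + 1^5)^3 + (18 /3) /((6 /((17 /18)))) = 1666763 /123462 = 13.50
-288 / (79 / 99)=-28512 / 79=-360.91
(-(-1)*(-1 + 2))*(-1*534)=-534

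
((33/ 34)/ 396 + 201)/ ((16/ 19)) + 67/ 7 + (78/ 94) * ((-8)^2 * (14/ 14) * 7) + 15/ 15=1333743155/ 2147712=621.01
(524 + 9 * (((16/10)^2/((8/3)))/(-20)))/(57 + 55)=32723/7000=4.67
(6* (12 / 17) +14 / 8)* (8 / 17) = 2.82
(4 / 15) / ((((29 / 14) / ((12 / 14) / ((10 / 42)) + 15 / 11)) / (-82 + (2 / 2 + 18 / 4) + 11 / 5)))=-47.48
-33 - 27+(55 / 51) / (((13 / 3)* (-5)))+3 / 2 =-25879 / 442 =-58.55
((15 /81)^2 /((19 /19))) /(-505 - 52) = -25 /406053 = -0.00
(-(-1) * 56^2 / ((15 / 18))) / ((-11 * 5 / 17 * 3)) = -106624 / 275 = -387.72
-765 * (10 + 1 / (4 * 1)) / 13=-31365 / 52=-603.17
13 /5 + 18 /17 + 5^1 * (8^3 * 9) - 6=1958201 /85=23037.66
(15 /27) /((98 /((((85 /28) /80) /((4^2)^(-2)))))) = 170 /3087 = 0.06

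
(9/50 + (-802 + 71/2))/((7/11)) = -210738/175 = -1204.22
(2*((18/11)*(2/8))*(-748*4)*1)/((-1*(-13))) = -2448/13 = -188.31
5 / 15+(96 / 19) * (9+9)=5203 / 57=91.28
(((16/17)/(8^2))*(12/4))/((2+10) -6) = 1/136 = 0.01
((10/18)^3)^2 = 15625/531441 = 0.03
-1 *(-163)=163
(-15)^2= 225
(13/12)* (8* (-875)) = -22750/3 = -7583.33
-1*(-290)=290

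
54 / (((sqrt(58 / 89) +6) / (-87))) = -690.14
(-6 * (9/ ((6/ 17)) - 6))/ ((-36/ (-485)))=-6305/ 4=-1576.25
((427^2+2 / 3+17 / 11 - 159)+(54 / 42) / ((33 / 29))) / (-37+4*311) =150.93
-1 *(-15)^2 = -225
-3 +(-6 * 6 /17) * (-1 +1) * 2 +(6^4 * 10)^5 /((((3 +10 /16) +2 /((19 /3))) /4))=222294433155828940798203 /599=371109237321918098160.61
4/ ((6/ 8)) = 16/ 3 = 5.33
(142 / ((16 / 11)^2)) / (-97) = -8591 / 12416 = -0.69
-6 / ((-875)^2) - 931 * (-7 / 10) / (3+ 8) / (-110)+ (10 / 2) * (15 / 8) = 6548874817 / 741125000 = 8.84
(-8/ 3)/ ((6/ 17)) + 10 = 22/ 9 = 2.44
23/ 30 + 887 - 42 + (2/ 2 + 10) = 856.77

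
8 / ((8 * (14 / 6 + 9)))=3 / 34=0.09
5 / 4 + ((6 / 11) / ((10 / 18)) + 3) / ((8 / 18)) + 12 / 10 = 251 / 22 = 11.41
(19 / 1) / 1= 19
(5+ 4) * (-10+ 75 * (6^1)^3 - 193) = 143973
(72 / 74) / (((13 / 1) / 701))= 52.47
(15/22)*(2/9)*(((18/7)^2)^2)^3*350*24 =2313662762852352000/21750594173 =106372393.53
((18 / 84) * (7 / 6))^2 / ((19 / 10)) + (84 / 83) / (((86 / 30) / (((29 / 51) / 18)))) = 1218655 / 27666888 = 0.04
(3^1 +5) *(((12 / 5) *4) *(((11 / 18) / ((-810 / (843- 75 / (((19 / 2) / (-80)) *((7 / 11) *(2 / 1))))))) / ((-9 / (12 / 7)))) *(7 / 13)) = 1032064 / 129675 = 7.96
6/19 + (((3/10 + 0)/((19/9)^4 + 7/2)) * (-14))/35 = 45237396/145620275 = 0.31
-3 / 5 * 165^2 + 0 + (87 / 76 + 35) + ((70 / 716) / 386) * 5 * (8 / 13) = -556319607543 / 34132436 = -16298.85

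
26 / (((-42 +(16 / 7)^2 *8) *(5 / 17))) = -10829 / 25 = -433.16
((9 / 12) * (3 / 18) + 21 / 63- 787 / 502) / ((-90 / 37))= 247271 / 542160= 0.46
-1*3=-3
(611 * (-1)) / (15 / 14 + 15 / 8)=-34216 / 165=-207.37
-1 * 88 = -88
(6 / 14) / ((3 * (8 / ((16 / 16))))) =1 / 56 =0.02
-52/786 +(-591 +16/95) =-22061167/37335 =-590.90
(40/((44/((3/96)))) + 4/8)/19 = 93/3344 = 0.03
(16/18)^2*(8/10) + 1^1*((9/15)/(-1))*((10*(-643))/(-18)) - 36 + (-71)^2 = 1940476/405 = 4791.30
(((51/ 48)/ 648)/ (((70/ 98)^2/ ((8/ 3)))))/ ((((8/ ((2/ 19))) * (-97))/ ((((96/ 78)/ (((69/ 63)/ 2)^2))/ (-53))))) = 40817/ 453423476025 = 0.00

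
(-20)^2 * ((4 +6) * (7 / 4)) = 7000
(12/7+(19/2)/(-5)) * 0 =0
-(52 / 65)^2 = -16 / 25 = -0.64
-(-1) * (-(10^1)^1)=-10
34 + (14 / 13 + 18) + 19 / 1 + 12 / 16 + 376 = 23339 / 52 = 448.83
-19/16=-1.19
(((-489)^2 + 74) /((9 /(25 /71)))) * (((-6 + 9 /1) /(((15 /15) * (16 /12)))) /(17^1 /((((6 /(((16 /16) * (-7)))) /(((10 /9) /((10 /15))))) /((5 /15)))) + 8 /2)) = -161456625 /53818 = -3000.05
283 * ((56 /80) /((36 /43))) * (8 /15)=85183 /675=126.20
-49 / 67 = -0.73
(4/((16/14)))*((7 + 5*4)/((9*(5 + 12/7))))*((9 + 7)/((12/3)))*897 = 263718/47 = 5611.02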